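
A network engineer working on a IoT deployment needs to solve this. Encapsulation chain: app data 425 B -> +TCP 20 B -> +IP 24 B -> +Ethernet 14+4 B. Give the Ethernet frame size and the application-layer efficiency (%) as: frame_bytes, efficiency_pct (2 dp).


TCP segment = 425 + 20 = 445 B
IP packet = 445 + 24 = 469 B
Ethernet frame = 469 + 14 + 4 = 487 B
Efficiency = app / frame = 425 / 487 = 0.872690 = 87.2690% -> 87.27% (2 dp)

487, 87.27


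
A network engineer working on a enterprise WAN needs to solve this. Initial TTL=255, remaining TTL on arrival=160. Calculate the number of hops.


Given: initial TTL = 255, received TTL = 160
Hops = initial TTL - received TTL
Hops = 255 - 160 = 95

95


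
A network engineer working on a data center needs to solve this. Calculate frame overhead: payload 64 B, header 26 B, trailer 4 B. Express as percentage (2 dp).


Given: payload = 64 B, header = 26 B, trailer = 4 B
Overhead bytes = header + trailer = 26 + 4 = 30
Total frame = payload + overhead = 64 + 30 = 94
Overhead % = 30 / 94 * 100 = 31.9149% -> 31.91% (2 dp)

31.91


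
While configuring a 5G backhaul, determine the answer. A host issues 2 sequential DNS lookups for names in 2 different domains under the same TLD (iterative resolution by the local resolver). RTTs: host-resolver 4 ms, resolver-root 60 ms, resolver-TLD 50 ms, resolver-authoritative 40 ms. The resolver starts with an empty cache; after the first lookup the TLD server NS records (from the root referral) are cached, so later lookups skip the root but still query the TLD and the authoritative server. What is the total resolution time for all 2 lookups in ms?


Lookup 1 (cold cache): local + root + TLD + auth = 4 + 60 + 50 + 40 = 154 ms
Lookups 2..2 (TLD NS cached -> skip root; new domain -> still ask TLD and auth): local + TLD + auth = 4 + 50 + 40 = 94 ms each
Remaining 1 lookups: 1 * 94 = 94 ms
Total = 154 + 94 = 248 ms

248


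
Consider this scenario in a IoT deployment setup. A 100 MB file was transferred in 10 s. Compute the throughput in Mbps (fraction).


Given: file = 100 MB, time = 10 s
File in Mb = 100 * 8 = 800 Mb
Throughput = 800 / 10 Mbps
Throughput = 80 Mbps

80


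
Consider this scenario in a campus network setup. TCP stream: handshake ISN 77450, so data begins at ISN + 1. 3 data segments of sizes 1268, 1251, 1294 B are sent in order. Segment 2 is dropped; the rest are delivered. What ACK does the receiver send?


SYN uses sequence number 77450; first data byte = ISN + 1 = 77451.
Segment 1: SEQ = 77451, len = 1268 B, covers [77451, 78718]
Segment 2: SEQ = 78719, len = 1251 B, covers [78719, 79969] [LOST]
Segment 3: SEQ = 79970, len = 1294 B, covers [79970, 81263]
In-order data received: bytes [77451, 78718] (segments 1..1).
Segment 2 missing -> gap begins at byte 78719; later segments buffered out of order.
Cumulative ACK = next expected in-order byte = 77451 + 1268 = 78719

78719


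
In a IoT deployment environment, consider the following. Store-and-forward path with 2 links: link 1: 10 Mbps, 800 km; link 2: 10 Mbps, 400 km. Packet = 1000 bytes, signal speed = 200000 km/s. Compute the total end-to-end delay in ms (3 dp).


Packet = 1000 bytes = 8000 bits. Store-and-forward: sum (t_trans + t_prop) per link.
Link 1: t_trans = 8000/(10*10^6) s = 0.8000 ms; t_prop = 800/200000 s = 4.0000 ms; subtotal = 4.8000 ms
Link 2: t_trans = 8000/(10*10^6) s = 0.8000 ms; t_prop = 400/200000 s = 2.0000 ms; subtotal = 2.8000 ms
End-to-end = 4.8000 + 2.8000 = 7.6000 ms -> 7.600 ms (3 dp)

7.600


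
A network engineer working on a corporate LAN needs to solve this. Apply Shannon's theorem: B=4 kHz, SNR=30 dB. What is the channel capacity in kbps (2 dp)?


Given: B = 4 kHz, SNR = 30 dB
SNR linear = 10^(30/10) = 1000
1 + SNR = 1001
log2(1001) = 9.9672262588
C = 4 * 1000 * 9.9672262588 = 39868.9050 bps
C = 39.868905 kbps -> 39.87 kbps (2 dp)

39.87


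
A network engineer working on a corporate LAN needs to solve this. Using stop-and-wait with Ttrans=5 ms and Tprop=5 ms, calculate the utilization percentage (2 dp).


Given: Ttrans = 5 ms, Tprop = 5 ms
RTT = 2 * Tprop = 2 * 5 = 10 ms
U = Ttrans / (Ttrans + RTT)
U = 5 / (5 + 10)
U = 5 / 15 = 0.333333
U% = 33.33%

33.33


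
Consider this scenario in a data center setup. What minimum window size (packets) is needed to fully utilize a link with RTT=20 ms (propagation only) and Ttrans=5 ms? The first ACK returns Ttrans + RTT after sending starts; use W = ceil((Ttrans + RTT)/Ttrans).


Given: Ttrans = 5 ms, RTT = 20 ms (= 2 * Tprop, Tprop = 10 ms)
Time until first ACK returns = Ttrans + RTT = 5 + 20 = 25 ms
Need W * Ttrans >= Ttrans + RTT  ->  W >= (Ttrans + RTT) / Ttrans
(Ttrans + RTT) / Ttrans = 25 / 5 = 5
W_min = ceil(5) = 5

5


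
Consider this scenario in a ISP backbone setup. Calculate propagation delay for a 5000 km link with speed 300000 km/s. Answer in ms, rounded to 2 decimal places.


Given: distance = 5000 km, speed = 300000 km/s
Delay = distance / speed = 5000 / 300000 seconds
Delay in ms = 5000 * 1000 / 300000
Delay = 16.6667 ms
Rounded to 2 dp = 16.67 ms

16.67


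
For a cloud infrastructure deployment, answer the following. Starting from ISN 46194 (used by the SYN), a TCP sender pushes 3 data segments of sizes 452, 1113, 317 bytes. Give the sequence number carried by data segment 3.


The SYN occupies sequence number ISN = 46194, so the first data byte is ISN + 1 = 46195.
SEQ of data segment i = (ISN + 1) + sum of payload sizes of segments 1..i-1.
Segment 1: SEQ = 46195, payload = 452 bytes
Segment 2: SEQ = 46647, payload = 1113 bytes
Segment 3: SEQ = 47760, payload = 317 bytes
SEQ of segment 3 = 46195 + 452 + 1113 = 47760

47760


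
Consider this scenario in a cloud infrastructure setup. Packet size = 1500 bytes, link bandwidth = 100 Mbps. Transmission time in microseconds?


Given: packet = 1500 bytes, bandwidth = 100 Mbps
Packet in bits = 1500 * 8 = 12000 bits
Bandwidth = 100 * 10^6 = 100000000 bps
Time = 12000 / 100000000 seconds
Time in us = 12000 * 10^6 / 100000000 = 120

120


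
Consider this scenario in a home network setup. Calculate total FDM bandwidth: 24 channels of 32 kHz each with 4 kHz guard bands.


Given: 24 channels, 32 kHz each, guard = 4 kHz
Channel bandwidth = 24 * 32 = 768 kHz
Guard bands = 23 gaps * 4 kHz = 92 kHz
Total = 768 + 92 = 860 kHz

860


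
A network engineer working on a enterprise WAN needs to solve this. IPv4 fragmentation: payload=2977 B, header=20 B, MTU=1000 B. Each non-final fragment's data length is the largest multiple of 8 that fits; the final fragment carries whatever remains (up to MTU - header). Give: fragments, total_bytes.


Max data per non-final fragment = floor((MTU - header)/8)*8 = floor((1000 - 20)/8)*8 = floor(980/8)*8 = 976 B
Final fragment needs no 8-byte alignment: it can carry up to MTU - header = 980 B
Non-final fragments needed = ceil((payload - 980) / 976) = ceil(1997/976) = ceil(2.0461) = 3
Number of fragments = 3 + 1 = 4
Fragment sizes (data): 3 * 976 B + 49 B (last, 49 <= 980 OK)
Total bytes sent = payload + n_frags * header = 2977 + 4*20 = 2977 + 80 = 3057 B

4, 3057


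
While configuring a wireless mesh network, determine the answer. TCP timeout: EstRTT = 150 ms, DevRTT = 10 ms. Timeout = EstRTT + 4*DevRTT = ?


Given: EstRTT = 150 ms, DevRTT = 10 ms
Timeout = EstRTT + 4 * DevRTT
4 * DevRTT = 4 * 10 = 40
Timeout = 150 + 40 = 190 ms

190


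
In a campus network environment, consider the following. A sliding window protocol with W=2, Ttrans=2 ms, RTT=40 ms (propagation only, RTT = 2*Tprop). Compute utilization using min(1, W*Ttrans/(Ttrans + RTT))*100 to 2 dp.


Given: W = 2, Ttrans = 2 ms, RTT = 40 ms (= 2 * Tprop, Tprop = 20 ms)
Cycle time = Ttrans + RTT = 2 + 40 = 42 ms (first packet sent until its ACK returns)
W * Ttrans = 2 * 2 = 4 ms of sending per cycle
W * Ttrans / (Ttrans + RTT) = 4 / 42 = 0.095238
U = min(1, 0.095238) = 0.095238
U% = 9.52%

9.52


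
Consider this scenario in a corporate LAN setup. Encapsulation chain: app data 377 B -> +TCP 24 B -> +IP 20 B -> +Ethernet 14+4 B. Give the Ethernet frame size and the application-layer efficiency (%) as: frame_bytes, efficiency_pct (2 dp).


TCP segment = 377 + 24 = 401 B
IP packet = 401 + 20 = 421 B
Ethernet frame = 421 + 14 + 4 = 439 B
Efficiency = app / frame = 377 / 439 = 0.858770 = 85.8770% -> 85.88% (2 dp)

439, 85.88


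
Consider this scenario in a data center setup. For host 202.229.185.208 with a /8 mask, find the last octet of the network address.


Given: IP = 202.229.185.208, prefix = /8
Subnet mask = 255.0.0.0
Last octet of IP: 208
Last octet of mask: 0
Network last octet = 208 AND 0 = 0

0


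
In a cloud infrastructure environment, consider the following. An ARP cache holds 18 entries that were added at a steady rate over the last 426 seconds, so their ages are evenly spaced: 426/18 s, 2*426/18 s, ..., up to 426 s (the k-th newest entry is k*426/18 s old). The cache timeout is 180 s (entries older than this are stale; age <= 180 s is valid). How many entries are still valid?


Ages are k * 426/18 s for k = 1..18 (spacing = 23.6667 s).
Entry k is valid iff k * 426/18 <= 180 iff k <= 18 * 180 / 426 = 7.6056
n_valid = floor(7.6056) = 7
(n_stale = 18 - 7 = 11)

7


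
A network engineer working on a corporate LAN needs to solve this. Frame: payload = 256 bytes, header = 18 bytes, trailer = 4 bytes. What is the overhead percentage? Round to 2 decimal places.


Given: payload = 256 B, header = 18 B, trailer = 4 B
Overhead bytes = header + trailer = 18 + 4 = 22
Total frame = payload + overhead = 256 + 22 = 278
Overhead % = 22 / 278 * 100 = 7.9137% -> 7.91% (2 dp)

7.91


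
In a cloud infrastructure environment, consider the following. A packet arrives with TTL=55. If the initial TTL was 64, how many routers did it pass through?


Given: initial TTL = 64, received TTL = 55
Hops = initial TTL - received TTL
Hops = 64 - 55 = 9

9


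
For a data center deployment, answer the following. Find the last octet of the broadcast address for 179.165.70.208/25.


Given: IP = 179.165.70.208, prefix = /25
Host bits = 32 - 25 = 7
Network last octet = 208 AND mask = 128
Host part size = 2^7 - 1 = 127
Broadcast last octet = 128 OR 127 = 255

255


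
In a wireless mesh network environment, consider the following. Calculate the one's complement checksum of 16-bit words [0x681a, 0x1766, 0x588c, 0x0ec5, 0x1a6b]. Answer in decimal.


Given words: [0x681a, 0x1766, 0x588c, 0x0ec5, 0x1a6b]
Step 1: Sum all words
Raw sum = 26650 + 5990 + 22668 + 3781 + 6763 = 65852
Step 2: Fold carry: (316 + 1) = 317
One's complement = ~317 & 0xFFFF = 65218

65218


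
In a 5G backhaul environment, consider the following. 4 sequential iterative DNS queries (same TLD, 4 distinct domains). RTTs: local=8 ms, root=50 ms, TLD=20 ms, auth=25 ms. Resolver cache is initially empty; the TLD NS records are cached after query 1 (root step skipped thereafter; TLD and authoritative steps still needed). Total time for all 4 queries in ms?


Lookup 1 (cold cache): local + root + TLD + auth = 8 + 50 + 20 + 25 = 103 ms
Lookups 2..4 (TLD NS cached -> skip root; new domain -> still ask TLD and auth): local + TLD + auth = 8 + 20 + 25 = 53 ms each
Remaining 3 lookups: 3 * 53 = 159 ms
Total = 103 + 159 = 262 ms

262


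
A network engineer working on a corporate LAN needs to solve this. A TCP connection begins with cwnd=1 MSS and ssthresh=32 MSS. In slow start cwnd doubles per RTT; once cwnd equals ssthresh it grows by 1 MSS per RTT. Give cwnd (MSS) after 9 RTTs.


RTT 0: cwnd = 1 MSS (initial)
RTT 1: cwnd = 2 MSS (slow start, doubled)
RTT 2: cwnd = 4 MSS (slow start, doubled)
RTT 3: cwnd = 8 MSS (slow start, doubled)
RTT 4: cwnd = 16 MSS (slow start, doubled)
RTT 5: cwnd = 32 MSS (slow start, doubled)
RTT 6: cwnd = 33 MSS (congestion avoidance, +1)
RTT 7: cwnd = 34 MSS (congestion avoidance, +1)
RTT 8: cwnd = 35 MSS (congestion avoidance, +1)
RTT 9: cwnd = 36 MSS (congestion avoidance, +1)

36


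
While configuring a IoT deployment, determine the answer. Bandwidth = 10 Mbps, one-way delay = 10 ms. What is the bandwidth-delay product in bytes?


Given: bandwidth = 10 Mbps, delay = 10 ms
BDP in bits = 10 * 10^6 * 10 / 1000
BDP in bits = 100000
BDP in bytes = 100000 / 8 = 12500

12500


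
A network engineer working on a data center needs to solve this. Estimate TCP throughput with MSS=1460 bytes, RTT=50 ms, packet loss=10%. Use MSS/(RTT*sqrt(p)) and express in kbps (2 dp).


Given: MSS = 1460 bytes, RTT = 50 ms, loss = 10%
RTT in seconds = 50 / 1000 = 0.05
Loss rate = 10% = 0.1
sqrt(loss) = sqrt(0.1) = 0.316227766017
Throughput (bytes/s) = 1460 / (0.05 * 0.316227766017) = 92338.5077
Throughput (kbps) = 92338.5077 * 8 / 1000 = 738.708061 -> 738.71 kbps (2 dp)

738.71


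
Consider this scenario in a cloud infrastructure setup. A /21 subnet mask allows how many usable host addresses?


Given: subnet mask /21
Host bits = 32 - 21 = 11
Total addresses = 2^11 = 2048
Usable hosts = 2048 - 2 (network + broadcast) = 2046

2046


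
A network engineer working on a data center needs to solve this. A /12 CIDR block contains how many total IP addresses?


Given: CIDR prefix /12
Host bits = 32 - 12 = 20
Total addresses = 2^20 = 1048576

1048576


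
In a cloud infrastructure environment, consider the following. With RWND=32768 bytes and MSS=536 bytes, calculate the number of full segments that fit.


Given: RWND = 32768 bytes, MSS = 536 bytes
Full segments = floor(RWND / MSS)
Full segments = floor(32768 / 536)
Full segments = floor(61.1343) = 61

61


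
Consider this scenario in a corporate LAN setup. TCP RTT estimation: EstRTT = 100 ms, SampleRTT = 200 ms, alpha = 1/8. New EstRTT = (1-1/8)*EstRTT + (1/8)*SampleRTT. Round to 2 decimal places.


Given: EstRTT = 100 ms, SampleRTT = 200 ms, alpha = 1/8
New EstRTT = (1 - alpha) * EstRTT + alpha * SampleRTT
(7/8) * 100 = 87.5
(1/8) * 200 = 25
New EstRTT = 87.5 + 25 = 112.5 ms -> 112.50 ms (2 dp)

112.50


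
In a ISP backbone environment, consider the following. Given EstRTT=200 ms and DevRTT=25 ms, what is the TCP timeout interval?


Given: EstRTT = 200 ms, DevRTT = 25 ms
Timeout = EstRTT + 4 * DevRTT
4 * DevRTT = 4 * 25 = 100
Timeout = 200 + 100 = 300 ms

300


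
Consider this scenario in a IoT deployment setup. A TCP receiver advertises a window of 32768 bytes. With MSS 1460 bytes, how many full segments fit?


Given: RWND = 32768 bytes, MSS = 1460 bytes
Full segments = floor(RWND / MSS)
Full segments = floor(32768 / 1460)
Full segments = floor(22.4438) = 22

22


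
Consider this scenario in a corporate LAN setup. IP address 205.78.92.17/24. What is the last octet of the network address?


Given: IP = 205.78.92.17, prefix = /24
Subnet mask = 255.255.255.0
Last octet of IP: 17
Last octet of mask: 0
Network last octet = 17 AND 0 = 0

0


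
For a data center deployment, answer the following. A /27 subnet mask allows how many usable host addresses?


Given: subnet mask /27
Host bits = 32 - 27 = 5
Total addresses = 2^5 = 32
Usable hosts = 32 - 2 (network + broadcast) = 30

30


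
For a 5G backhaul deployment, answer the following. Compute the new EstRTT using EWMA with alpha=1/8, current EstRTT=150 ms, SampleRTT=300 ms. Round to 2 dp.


Given: EstRTT = 150 ms, SampleRTT = 300 ms, alpha = 1/8
New EstRTT = (1 - alpha) * EstRTT + alpha * SampleRTT
(7/8) * 150 = 131.25
(1/8) * 300 = 37.5
New EstRTT = 131.25 + 37.5 = 168.75 ms -> 168.75 ms (2 dp)

168.75


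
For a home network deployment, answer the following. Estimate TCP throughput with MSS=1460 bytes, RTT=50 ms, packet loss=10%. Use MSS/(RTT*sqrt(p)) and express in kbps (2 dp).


Given: MSS = 1460 bytes, RTT = 50 ms, loss = 10%
RTT in seconds = 50 / 1000 = 0.05
Loss rate = 10% = 0.1
sqrt(loss) = sqrt(0.1) = 0.316227766017
Throughput (bytes/s) = 1460 / (0.05 * 0.316227766017) = 92338.5077
Throughput (kbps) = 92338.5077 * 8 / 1000 = 738.708061 -> 738.71 kbps (2 dp)

738.71


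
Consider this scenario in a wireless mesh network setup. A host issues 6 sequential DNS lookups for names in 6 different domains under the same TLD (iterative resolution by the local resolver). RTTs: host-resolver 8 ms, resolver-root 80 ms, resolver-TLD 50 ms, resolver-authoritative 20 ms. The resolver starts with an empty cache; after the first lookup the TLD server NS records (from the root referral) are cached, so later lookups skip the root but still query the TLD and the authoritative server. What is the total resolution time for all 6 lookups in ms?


Lookup 1 (cold cache): local + root + TLD + auth = 8 + 80 + 50 + 20 = 158 ms
Lookups 2..6 (TLD NS cached -> skip root; new domain -> still ask TLD and auth): local + TLD + auth = 8 + 50 + 20 = 78 ms each
Remaining 5 lookups: 5 * 78 = 390 ms
Total = 158 + 390 = 548 ms

548


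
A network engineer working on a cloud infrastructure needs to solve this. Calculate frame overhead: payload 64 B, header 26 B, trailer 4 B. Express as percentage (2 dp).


Given: payload = 64 B, header = 26 B, trailer = 4 B
Overhead bytes = header + trailer = 26 + 4 = 30
Total frame = payload + overhead = 64 + 30 = 94
Overhead % = 30 / 94 * 100 = 31.9149% -> 31.91% (2 dp)

31.91


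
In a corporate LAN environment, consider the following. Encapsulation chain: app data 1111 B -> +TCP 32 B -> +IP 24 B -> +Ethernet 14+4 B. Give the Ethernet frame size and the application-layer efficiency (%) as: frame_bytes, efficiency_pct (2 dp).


TCP segment = 1111 + 32 = 1143 B
IP packet = 1143 + 24 = 1167 B
Ethernet frame = 1167 + 14 + 4 = 1185 B
Efficiency = app / frame = 1111 / 1185 = 0.937553 = 93.7553% -> 93.76% (2 dp)

1185, 93.76


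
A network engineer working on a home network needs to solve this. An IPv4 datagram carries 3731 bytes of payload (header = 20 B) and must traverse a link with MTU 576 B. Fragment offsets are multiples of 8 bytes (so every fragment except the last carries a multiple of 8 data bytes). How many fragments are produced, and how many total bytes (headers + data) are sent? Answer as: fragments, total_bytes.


Max data per non-final fragment = floor((MTU - header)/8)*8 = floor((576 - 20)/8)*8 = floor(556/8)*8 = 552 B
Final fragment needs no 8-byte alignment: it can carry up to MTU - header = 556 B
Non-final fragments needed = ceil((payload - 556) / 552) = ceil(3175/552) = ceil(5.7518) = 6
Number of fragments = 6 + 1 = 7
Fragment sizes (data): 6 * 552 B + 419 B (last, 419 <= 556 OK)
Total bytes sent = payload + n_frags * header = 3731 + 7*20 = 3731 + 140 = 3871 B

7, 3871


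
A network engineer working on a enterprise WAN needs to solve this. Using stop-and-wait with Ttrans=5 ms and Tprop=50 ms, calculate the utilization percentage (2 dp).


Given: Ttrans = 5 ms, Tprop = 50 ms
RTT = 2 * Tprop = 2 * 50 = 100 ms
U = Ttrans / (Ttrans + RTT)
U = 5 / (5 + 100)
U = 5 / 105 = 0.047619
U% = 4.76%

4.76


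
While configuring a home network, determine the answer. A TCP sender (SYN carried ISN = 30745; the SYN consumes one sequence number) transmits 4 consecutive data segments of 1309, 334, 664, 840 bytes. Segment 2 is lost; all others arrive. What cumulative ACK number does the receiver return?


SYN uses sequence number 30745; first data byte = ISN + 1 = 30746.
Segment 1: SEQ = 30746, len = 1309 B, covers [30746, 32054]
Segment 2: SEQ = 32055, len = 334 B, covers [32055, 32388] [LOST]
Segment 3: SEQ = 32389, len = 664 B, covers [32389, 33052]
Segment 4: SEQ = 33053, len = 840 B, covers [33053, 33892]
In-order data received: bytes [30746, 32054] (segments 1..1).
Segment 2 missing -> gap begins at byte 32055; later segments buffered out of order.
Cumulative ACK = next expected in-order byte = 30746 + 1309 = 32055

32055


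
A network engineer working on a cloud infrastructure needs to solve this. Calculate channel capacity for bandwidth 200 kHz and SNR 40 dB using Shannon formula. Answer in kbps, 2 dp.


Given: B = 200 kHz, SNR = 40 dB
SNR linear = 10^(40/10) = 10000
1 + SNR = 10001
log2(10001) = 13.2878566418
C = 200 * 1000 * 13.2878566418 = 2657571.3284 bps
C = 2657.571328 kbps -> 2657.57 kbps (2 dp)

2657.57


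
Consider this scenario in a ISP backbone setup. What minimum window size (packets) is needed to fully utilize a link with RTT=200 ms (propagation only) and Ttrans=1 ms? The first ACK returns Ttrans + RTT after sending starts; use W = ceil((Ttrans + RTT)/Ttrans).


Given: Ttrans = 1 ms, RTT = 200 ms (= 2 * Tprop, Tprop = 100 ms)
Time until first ACK returns = Ttrans + RTT = 1 + 200 = 201 ms
Need W * Ttrans >= Ttrans + RTT  ->  W >= (Ttrans + RTT) / Ttrans
(Ttrans + RTT) / Ttrans = 201 / 1 = 201
W_min = ceil(201) = 201

201


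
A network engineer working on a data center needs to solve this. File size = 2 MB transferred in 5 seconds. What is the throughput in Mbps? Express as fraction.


Given: file = 2 MB, time = 5 s
File in Mb = 2 * 8 = 16 Mb
Throughput = 16 / 5 Mbps
Throughput = 16/5 Mbps

16/5


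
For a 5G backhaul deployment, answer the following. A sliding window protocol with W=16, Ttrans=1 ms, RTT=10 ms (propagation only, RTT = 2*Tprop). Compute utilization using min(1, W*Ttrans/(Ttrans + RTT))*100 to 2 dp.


Given: W = 16, Ttrans = 1 ms, RTT = 10 ms (= 2 * Tprop, Tprop = 5 ms)
Cycle time = Ttrans + RTT = 1 + 10 = 11 ms (first packet sent until its ACK returns)
W * Ttrans = 16 * 1 = 16 ms of sending per cycle
W * Ttrans / (Ttrans + RTT) = 16 / 11 = 1.454545
U = min(1, 1.454545) = 1.000000
U% = 100.00%

100.00


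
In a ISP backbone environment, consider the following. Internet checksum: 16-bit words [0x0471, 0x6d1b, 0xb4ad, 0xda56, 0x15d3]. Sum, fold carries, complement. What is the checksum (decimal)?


Given words: [0x0471, 0x6d1b, 0xb4ad, 0xda56, 0x15d3]
Step 1: Sum all words
Raw sum = 1137 + 27931 + 46253 + 55894 + 5587 = 136802
Step 2: Fold carry: (5730 + 2) = 5732
One's complement = ~5732 & 0xFFFF = 59803

59803


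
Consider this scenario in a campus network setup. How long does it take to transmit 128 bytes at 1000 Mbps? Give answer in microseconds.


Given: packet = 128 bytes, bandwidth = 1000 Mbps
Packet in bits = 128 * 8 = 1024 bits
Bandwidth = 1000 * 10^6 = 1000000000 bps
Time = 1024 / 1000000000 seconds
Time in us = 1024 * 10^6 / 1000000000 = 1.024

1.024


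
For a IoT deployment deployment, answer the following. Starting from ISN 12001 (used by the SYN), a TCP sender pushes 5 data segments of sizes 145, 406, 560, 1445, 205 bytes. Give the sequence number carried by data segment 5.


The SYN occupies sequence number ISN = 12001, so the first data byte is ISN + 1 = 12002.
SEQ of data segment i = (ISN + 1) + sum of payload sizes of segments 1..i-1.
Segment 1: SEQ = 12002, payload = 145 bytes
Segment 2: SEQ = 12147, payload = 406 bytes
Segment 3: SEQ = 12553, payload = 560 bytes
Segment 4: SEQ = 13113, payload = 1445 bytes
Segment 5: SEQ = 14558, payload = 205 bytes
SEQ of segment 5 = 12002 + 145 + 406 + 560 + 1445 = 14558

14558


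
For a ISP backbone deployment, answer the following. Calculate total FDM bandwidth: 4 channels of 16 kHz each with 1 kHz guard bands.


Given: 4 channels, 16 kHz each, guard = 1 kHz
Channel bandwidth = 4 * 16 = 64 kHz
Guard bands = 3 gaps * 1 kHz = 3 kHz
Total = 64 + 3 = 67 kHz

67


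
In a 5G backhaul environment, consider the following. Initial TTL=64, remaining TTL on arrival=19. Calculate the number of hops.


Given: initial TTL = 64, received TTL = 19
Hops = initial TTL - received TTL
Hops = 64 - 19 = 45

45


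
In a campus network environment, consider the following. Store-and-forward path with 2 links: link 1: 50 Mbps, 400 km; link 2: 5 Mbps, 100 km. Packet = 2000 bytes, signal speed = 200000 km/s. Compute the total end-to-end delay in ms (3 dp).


Packet = 2000 bytes = 16000 bits. Store-and-forward: sum (t_trans + t_prop) per link.
Link 1: t_trans = 16000/(50*10^6) s = 0.3200 ms; t_prop = 400/200000 s = 2.0000 ms; subtotal = 2.3200 ms
Link 2: t_trans = 16000/(5*10^6) s = 3.2000 ms; t_prop = 100/200000 s = 0.5000 ms; subtotal = 3.7000 ms
End-to-end = 2.3200 + 3.7000 = 6.0200 ms -> 6.020 ms (3 dp)

6.020


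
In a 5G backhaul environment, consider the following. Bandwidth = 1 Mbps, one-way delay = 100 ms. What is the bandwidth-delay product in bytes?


Given: bandwidth = 1 Mbps, delay = 100 ms
BDP in bits = 1 * 10^6 * 100 / 1000
BDP in bits = 100000
BDP in bytes = 100000 / 8 = 12500

12500


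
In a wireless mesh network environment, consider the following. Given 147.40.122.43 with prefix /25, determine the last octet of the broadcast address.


Given: IP = 147.40.122.43, prefix = /25
Host bits = 32 - 25 = 7
Network last octet = 43 AND mask = 0
Host part size = 2^7 - 1 = 127
Broadcast last octet = 0 OR 127 = 127

127


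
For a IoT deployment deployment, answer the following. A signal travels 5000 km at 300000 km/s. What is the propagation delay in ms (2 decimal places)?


Given: distance = 5000 km, speed = 300000 km/s
Delay = distance / speed = 5000 / 300000 seconds
Delay in ms = 5000 * 1000 / 300000
Delay = 16.6667 ms
Rounded to 2 dp = 16.67 ms

16.67


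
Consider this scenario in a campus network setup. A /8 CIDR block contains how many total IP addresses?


Given: CIDR prefix /8
Host bits = 32 - 8 = 24
Total addresses = 2^24 = 16777216

16777216


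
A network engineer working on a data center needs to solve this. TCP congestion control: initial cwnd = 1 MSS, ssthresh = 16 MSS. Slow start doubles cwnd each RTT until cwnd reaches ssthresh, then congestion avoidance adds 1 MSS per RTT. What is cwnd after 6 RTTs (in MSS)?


RTT 0: cwnd = 1 MSS (initial)
RTT 1: cwnd = 2 MSS (slow start, doubled)
RTT 2: cwnd = 4 MSS (slow start, doubled)
RTT 3: cwnd = 8 MSS (slow start, doubled)
RTT 4: cwnd = 16 MSS (slow start, doubled)
RTT 5: cwnd = 17 MSS (congestion avoidance, +1)
RTT 6: cwnd = 18 MSS (congestion avoidance, +1)

18


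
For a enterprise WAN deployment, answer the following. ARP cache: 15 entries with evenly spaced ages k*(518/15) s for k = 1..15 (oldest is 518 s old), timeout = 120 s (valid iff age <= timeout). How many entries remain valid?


Ages are k * 518/15 s for k = 1..15 (spacing = 34.5333 s).
Entry k is valid iff k * 518/15 <= 120 iff k <= 15 * 120 / 518 = 3.4749
n_valid = floor(3.4749) = 3
(n_stale = 15 - 3 = 12)

3


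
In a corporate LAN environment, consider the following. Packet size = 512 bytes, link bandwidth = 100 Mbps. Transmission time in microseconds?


Given: packet = 512 bytes, bandwidth = 100 Mbps
Packet in bits = 512 * 8 = 4096 bits
Bandwidth = 100 * 10^6 = 100000000 bps
Time = 4096 / 100000000 seconds
Time in us = 4096 * 10^6 / 100000000 = 40.96

40.96


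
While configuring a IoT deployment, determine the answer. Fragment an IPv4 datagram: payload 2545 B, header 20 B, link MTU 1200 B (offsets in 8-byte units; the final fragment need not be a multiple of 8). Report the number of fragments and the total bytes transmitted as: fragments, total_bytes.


Max data per non-final fragment = floor((MTU - header)/8)*8 = floor((1200 - 20)/8)*8 = floor(1180/8)*8 = 1176 B
Final fragment needs no 8-byte alignment: it can carry up to MTU - header = 1180 B
Non-final fragments needed = ceil((payload - 1180) / 1176) = ceil(1365/1176) = ceil(1.1607) = 2
Number of fragments = 2 + 1 = 3
Fragment sizes (data): 2 * 1176 B + 193 B (last, 193 <= 1180 OK)
Total bytes sent = payload + n_frags * header = 2545 + 3*20 = 2545 + 60 = 2605 B

3, 2605


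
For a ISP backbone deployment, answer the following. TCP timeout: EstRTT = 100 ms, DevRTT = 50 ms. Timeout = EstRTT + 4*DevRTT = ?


Given: EstRTT = 100 ms, DevRTT = 50 ms
Timeout = EstRTT + 4 * DevRTT
4 * DevRTT = 4 * 50 = 200
Timeout = 100 + 200 = 300 ms

300


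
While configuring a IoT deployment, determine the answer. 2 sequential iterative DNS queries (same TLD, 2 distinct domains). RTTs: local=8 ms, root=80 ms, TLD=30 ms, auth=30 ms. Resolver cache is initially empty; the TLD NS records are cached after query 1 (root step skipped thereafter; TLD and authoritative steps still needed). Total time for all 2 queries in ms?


Lookup 1 (cold cache): local + root + TLD + auth = 8 + 80 + 30 + 30 = 148 ms
Lookups 2..2 (TLD NS cached -> skip root; new domain -> still ask TLD and auth): local + TLD + auth = 8 + 30 + 30 = 68 ms each
Remaining 1 lookups: 1 * 68 = 68 ms
Total = 148 + 68 = 216 ms

216


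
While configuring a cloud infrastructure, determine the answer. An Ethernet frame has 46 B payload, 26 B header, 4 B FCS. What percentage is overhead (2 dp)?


Given: payload = 46 B, header = 26 B, trailer = 4 B
Overhead bytes = header + trailer = 26 + 4 = 30
Total frame = payload + overhead = 46 + 30 = 76
Overhead % = 30 / 76 * 100 = 39.4737% -> 39.47% (2 dp)

39.47


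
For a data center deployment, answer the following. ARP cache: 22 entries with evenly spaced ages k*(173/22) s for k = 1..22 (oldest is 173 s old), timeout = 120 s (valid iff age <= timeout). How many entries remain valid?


Ages are k * 173/22 s for k = 1..22 (spacing = 7.8636 s).
Entry k is valid iff k * 173/22 <= 120 iff k <= 22 * 120 / 173 = 15.2601
n_valid = floor(15.2601) = 15
(n_stale = 22 - 15 = 7)

15


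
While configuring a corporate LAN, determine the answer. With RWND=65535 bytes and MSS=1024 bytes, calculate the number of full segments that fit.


Given: RWND = 65535 bytes, MSS = 1024 bytes
Full segments = floor(RWND / MSS)
Full segments = floor(65535 / 1024)
Full segments = floor(63.999) = 63

63


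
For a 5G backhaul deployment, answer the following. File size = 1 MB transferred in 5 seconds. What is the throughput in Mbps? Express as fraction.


Given: file = 1 MB, time = 5 s
File in Mb = 1 * 8 = 8 Mb
Throughput = 8 / 5 Mbps
Throughput = 8/5 Mbps

8/5


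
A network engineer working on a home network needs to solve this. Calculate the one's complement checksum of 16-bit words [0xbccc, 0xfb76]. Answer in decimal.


Given words: [0xbccc, 0xfb76]
Step 1: Sum all words
Raw sum = 48332 + 64374 = 112706
Step 2: Fold carry: (47170 + 1) = 47171
One's complement = ~47171 & 0xFFFF = 18364

18364


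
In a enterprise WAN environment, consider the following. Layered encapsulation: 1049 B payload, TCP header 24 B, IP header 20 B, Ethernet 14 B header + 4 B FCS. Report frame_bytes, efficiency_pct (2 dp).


TCP segment = 1049 + 24 = 1073 B
IP packet = 1073 + 20 = 1093 B
Ethernet frame = 1093 + 14 + 4 = 1111 B
Efficiency = app / frame = 1049 / 1111 = 0.944194 = 94.4194% -> 94.42% (2 dp)

1111, 94.42


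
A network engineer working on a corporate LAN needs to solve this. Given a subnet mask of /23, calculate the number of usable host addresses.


Given: subnet mask /23
Host bits = 32 - 23 = 9
Total addresses = 2^9 = 512
Usable hosts = 512 - 2 (network + broadcast) = 510

510


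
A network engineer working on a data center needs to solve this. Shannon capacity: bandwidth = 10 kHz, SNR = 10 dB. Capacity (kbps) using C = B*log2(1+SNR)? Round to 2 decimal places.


Given: B = 10 kHz, SNR = 10 dB
SNR linear = 10^(10/10) = 10
1 + SNR = 11
log2(11) = 3.4594316186
C = 10 * 1000 * 3.4594316186 = 34594.3162 bps
C = 34.594316 kbps -> 34.59 kbps (2 dp)

34.59


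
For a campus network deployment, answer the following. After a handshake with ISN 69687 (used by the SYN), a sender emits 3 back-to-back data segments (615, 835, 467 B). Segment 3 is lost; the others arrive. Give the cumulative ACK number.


SYN uses sequence number 69687; first data byte = ISN + 1 = 69688.
Segment 1: SEQ = 69688, len = 615 B, covers [69688, 70302]
Segment 2: SEQ = 70303, len = 835 B, covers [70303, 71137]
Segment 3: SEQ = 71138, len = 467 B, covers [71138, 71604] [LOST]
In-order data received: bytes [69688, 71137] (segments 1..2).
Segment 3 missing -> gap begins at byte 71138.
Cumulative ACK = next expected in-order byte = 69688 + 615 + 835 = 71138

71138


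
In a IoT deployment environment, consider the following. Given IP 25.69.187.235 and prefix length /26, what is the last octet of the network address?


Given: IP = 25.69.187.235, prefix = /26
Subnet mask = 255.255.255.192
Last octet of IP: 235
Last octet of mask: 192
Network last octet = 235 AND 192 = 192

192


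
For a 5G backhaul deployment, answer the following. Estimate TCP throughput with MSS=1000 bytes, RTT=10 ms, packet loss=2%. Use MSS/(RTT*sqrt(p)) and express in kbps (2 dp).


Given: MSS = 1000 bytes, RTT = 10 ms, loss = 2%
RTT in seconds = 10 / 1000 = 0.01
Loss rate = 2% = 0.02
sqrt(loss) = sqrt(0.02) = 0.141421356237
Throughput (bytes/s) = 1000 / (0.01 * 0.141421356237) = 707106.7812
Throughput (kbps) = 707106.7812 * 8 / 1000 = 5656.854249 -> 5656.85 kbps (2 dp)

5656.85


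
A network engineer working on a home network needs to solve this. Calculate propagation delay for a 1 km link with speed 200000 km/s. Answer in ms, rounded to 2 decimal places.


Given: distance = 1 km, speed = 200000 km/s
Delay = distance / speed = 1 / 200000 seconds
Delay in ms = 1 * 1000 / 200000
Delay = 0.0050 ms
Rounded to 2 dp = 0.01 ms

0.01


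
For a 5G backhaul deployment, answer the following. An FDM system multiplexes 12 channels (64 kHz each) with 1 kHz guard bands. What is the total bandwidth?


Given: 12 channels, 64 kHz each, guard = 1 kHz
Channel bandwidth = 12 * 64 = 768 kHz
Guard bands = 11 gaps * 1 kHz = 11 kHz
Total = 768 + 11 = 779 kHz

779


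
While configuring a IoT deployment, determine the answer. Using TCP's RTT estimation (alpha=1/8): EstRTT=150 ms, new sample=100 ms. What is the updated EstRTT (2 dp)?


Given: EstRTT = 150 ms, SampleRTT = 100 ms, alpha = 1/8
New EstRTT = (1 - alpha) * EstRTT + alpha * SampleRTT
(7/8) * 150 = 131.25
(1/8) * 100 = 12.5
New EstRTT = 131.25 + 12.5 = 143.75 ms -> 143.75 ms (2 dp)

143.75


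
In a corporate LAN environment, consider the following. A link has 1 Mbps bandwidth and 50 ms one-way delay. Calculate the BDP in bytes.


Given: bandwidth = 1 Mbps, delay = 50 ms
BDP in bits = 1 * 10^6 * 50 / 1000
BDP in bits = 50000
BDP in bytes = 50000 / 8 = 6250

6250


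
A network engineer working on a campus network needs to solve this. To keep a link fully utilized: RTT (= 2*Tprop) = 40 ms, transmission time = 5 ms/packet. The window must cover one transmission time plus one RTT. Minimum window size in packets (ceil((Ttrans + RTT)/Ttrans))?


Given: Ttrans = 5 ms, RTT = 40 ms (= 2 * Tprop, Tprop = 20 ms)
Time until first ACK returns = Ttrans + RTT = 5 + 40 = 45 ms
Need W * Ttrans >= Ttrans + RTT  ->  W >= (Ttrans + RTT) / Ttrans
(Ttrans + RTT) / Ttrans = 45 / 5 = 9
W_min = ceil(9) = 9

9


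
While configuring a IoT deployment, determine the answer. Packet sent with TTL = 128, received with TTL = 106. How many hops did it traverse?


Given: initial TTL = 128, received TTL = 106
Hops = initial TTL - received TTL
Hops = 128 - 106 = 22

22


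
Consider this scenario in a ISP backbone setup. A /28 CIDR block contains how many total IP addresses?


Given: CIDR prefix /28
Host bits = 32 - 28 = 4
Total addresses = 2^4 = 16

16


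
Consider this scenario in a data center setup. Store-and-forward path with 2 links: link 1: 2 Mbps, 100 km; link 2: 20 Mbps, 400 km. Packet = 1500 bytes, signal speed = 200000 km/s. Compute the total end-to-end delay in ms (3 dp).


Packet = 1500 bytes = 12000 bits. Store-and-forward: sum (t_trans + t_prop) per link.
Link 1: t_trans = 12000/(2*10^6) s = 6.0000 ms; t_prop = 100/200000 s = 0.5000 ms; subtotal = 6.5000 ms
Link 2: t_trans = 12000/(20*10^6) s = 0.6000 ms; t_prop = 400/200000 s = 2.0000 ms; subtotal = 2.6000 ms
End-to-end = 6.5000 + 2.6000 = 9.1000 ms -> 9.100 ms (3 dp)

9.100


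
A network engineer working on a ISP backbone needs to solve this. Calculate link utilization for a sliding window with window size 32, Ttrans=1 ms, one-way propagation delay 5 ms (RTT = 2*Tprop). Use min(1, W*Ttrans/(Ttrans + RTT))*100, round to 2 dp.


Given: W = 32, Ttrans = 1 ms, RTT = 10 ms (= 2 * Tprop, Tprop = 5 ms)
Cycle time = Ttrans + RTT = 1 + 10 = 11 ms (first packet sent until its ACK returns)
W * Ttrans = 32 * 1 = 32 ms of sending per cycle
W * Ttrans / (Ttrans + RTT) = 32 / 11 = 2.909091
U = min(1, 2.909091) = 1.000000
U% = 100.00%

100.00


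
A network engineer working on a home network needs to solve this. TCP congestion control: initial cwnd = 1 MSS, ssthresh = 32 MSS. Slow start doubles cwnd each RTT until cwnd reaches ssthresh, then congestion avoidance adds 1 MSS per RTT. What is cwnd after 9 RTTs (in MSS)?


RTT 0: cwnd = 1 MSS (initial)
RTT 1: cwnd = 2 MSS (slow start, doubled)
RTT 2: cwnd = 4 MSS (slow start, doubled)
RTT 3: cwnd = 8 MSS (slow start, doubled)
RTT 4: cwnd = 16 MSS (slow start, doubled)
RTT 5: cwnd = 32 MSS (slow start, doubled)
RTT 6: cwnd = 33 MSS (congestion avoidance, +1)
RTT 7: cwnd = 34 MSS (congestion avoidance, +1)
RTT 8: cwnd = 35 MSS (congestion avoidance, +1)
RTT 9: cwnd = 36 MSS (congestion avoidance, +1)

36


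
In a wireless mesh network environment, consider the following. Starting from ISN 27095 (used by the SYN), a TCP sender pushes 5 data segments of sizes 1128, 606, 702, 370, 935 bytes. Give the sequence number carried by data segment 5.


The SYN occupies sequence number ISN = 27095, so the first data byte is ISN + 1 = 27096.
SEQ of data segment i = (ISN + 1) + sum of payload sizes of segments 1..i-1.
Segment 1: SEQ = 27096, payload = 1128 bytes
Segment 2: SEQ = 28224, payload = 606 bytes
Segment 3: SEQ = 28830, payload = 702 bytes
Segment 4: SEQ = 29532, payload = 370 bytes
Segment 5: SEQ = 29902, payload = 935 bytes
SEQ of segment 5 = 27096 + 1128 + 606 + 702 + 370 = 29902

29902


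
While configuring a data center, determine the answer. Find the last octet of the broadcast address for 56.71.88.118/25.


Given: IP = 56.71.88.118, prefix = /25
Host bits = 32 - 25 = 7
Network last octet = 118 AND mask = 0
Host part size = 2^7 - 1 = 127
Broadcast last octet = 0 OR 127 = 127

127


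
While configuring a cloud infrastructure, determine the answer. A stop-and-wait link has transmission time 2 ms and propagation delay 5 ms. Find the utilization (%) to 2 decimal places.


Given: Ttrans = 2 ms, Tprop = 5 ms
RTT = 2 * Tprop = 2 * 5 = 10 ms
U = Ttrans / (Ttrans + RTT)
U = 2 / (2 + 10)
U = 2 / 12 = 0.166667
U% = 16.67%

16.67


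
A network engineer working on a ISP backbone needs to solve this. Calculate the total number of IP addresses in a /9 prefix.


Given: CIDR prefix /9
Host bits = 32 - 9 = 23
Total addresses = 2^23 = 8388608

8388608


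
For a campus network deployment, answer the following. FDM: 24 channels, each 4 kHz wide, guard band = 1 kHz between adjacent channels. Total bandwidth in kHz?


Given: 24 channels, 4 kHz each, guard = 1 kHz
Channel bandwidth = 24 * 4 = 96 kHz
Guard bands = 23 gaps * 1 kHz = 23 kHz
Total = 96 + 23 = 119 kHz

119


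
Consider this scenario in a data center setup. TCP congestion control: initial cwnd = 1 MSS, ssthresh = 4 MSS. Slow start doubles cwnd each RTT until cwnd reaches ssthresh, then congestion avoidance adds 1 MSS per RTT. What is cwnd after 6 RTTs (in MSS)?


RTT 0: cwnd = 1 MSS (initial)
RTT 1: cwnd = 2 MSS (slow start, doubled)
RTT 2: cwnd = 4 MSS (slow start, doubled)
RTT 3: cwnd = 5 MSS (congestion avoidance, +1)
RTT 4: cwnd = 6 MSS (congestion avoidance, +1)
RTT 5: cwnd = 7 MSS (congestion avoidance, +1)
RTT 6: cwnd = 8 MSS (congestion avoidance, +1)

8


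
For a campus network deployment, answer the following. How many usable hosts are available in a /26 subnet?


Given: subnet mask /26
Host bits = 32 - 26 = 6
Total addresses = 2^6 = 64
Usable hosts = 64 - 2 (network + broadcast) = 62

62


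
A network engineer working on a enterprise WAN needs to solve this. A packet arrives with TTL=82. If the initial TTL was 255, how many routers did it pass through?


Given: initial TTL = 255, received TTL = 82
Hops = initial TTL - received TTL
Hops = 255 - 82 = 173

173


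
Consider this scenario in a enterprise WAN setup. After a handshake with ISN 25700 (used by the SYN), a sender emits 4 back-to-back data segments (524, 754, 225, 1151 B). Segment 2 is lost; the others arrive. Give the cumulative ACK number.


SYN uses sequence number 25700; first data byte = ISN + 1 = 25701.
Segment 1: SEQ = 25701, len = 524 B, covers [25701, 26224]
Segment 2: SEQ = 26225, len = 754 B, covers [26225, 26978] [LOST]
Segment 3: SEQ = 26979, len = 225 B, covers [26979, 27203]
Segment 4: SEQ = 27204, len = 1151 B, covers [27204, 28354]
In-order data received: bytes [25701, 26224] (segments 1..1).
Segment 2 missing -> gap begins at byte 26225; later segments buffered out of order.
Cumulative ACK = next expected in-order byte = 25701 + 524 = 26225

26225
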